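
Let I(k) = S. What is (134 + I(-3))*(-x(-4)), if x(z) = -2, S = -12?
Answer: 244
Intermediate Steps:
I(k) = -12
(134 + I(-3))*(-x(-4)) = (134 - 12)*(-1*(-2)) = 122*2 = 244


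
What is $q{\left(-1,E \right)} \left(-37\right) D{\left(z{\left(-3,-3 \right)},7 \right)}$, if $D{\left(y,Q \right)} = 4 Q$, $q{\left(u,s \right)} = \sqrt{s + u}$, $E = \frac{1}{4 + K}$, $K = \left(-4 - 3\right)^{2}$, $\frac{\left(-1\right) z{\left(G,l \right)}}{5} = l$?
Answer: $- \frac{2072 i \sqrt{689}}{53} \approx - 1026.2 i$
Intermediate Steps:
$z{\left(G,l \right)} = - 5 l$
$K = 49$ ($K = \left(-7\right)^{2} = 49$)
$E = \frac{1}{53}$ ($E = \frac{1}{4 + 49} = \frac{1}{53} \approx 0.018868$)
$q{\left(-1,E \right)} \left(-37\right) D{\left(z{\left(-3,-3 \right)},7 \right)} = \sqrt{\frac{1}{53} - 1} \left(-37\right) 4 \cdot 7 = \sqrt{- \frac{52}{53}} \left(-37\right) 28 = \frac{2 i \sqrt{689}}{53} \left(-37\right) 28 = - \frac{74 i \sqrt{689}}{53} \cdot 28 = - \frac{2072 i \sqrt{689}}{53}$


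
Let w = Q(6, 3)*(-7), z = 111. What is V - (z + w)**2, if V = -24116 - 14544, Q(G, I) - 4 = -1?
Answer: -46760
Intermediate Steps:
Q(G, I) = 3 (Q(G, I) = 4 - 1 = 3)
w = -21 (w = 3*(-7) = -21)
V = -38660
V - (z + w)**2 = -38660 - (111 - 21)**2 = -38660 - 1*90**2 = -38660 - 1*8100 = -38660 - 8100 = -46760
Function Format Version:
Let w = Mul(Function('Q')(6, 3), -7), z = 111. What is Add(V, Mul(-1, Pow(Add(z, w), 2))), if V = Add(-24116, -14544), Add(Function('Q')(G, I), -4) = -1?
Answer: -46760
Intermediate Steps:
Function('Q')(G, I) = 3 (Function('Q')(G, I) = Add(4, -1) = 3)
w = -21 (w = Mul(3, -7) = -21)
V = -38660
Add(V, Mul(-1, Pow(Add(z, w), 2))) = Add(-38660, Mul(-1, Pow(Add(111, -21), 2))) = Add(-38660, Mul(-1, Pow(90, 2))) = Add(-38660, Mul(-1, 8100)) = Add(-38660, -8100) = -46760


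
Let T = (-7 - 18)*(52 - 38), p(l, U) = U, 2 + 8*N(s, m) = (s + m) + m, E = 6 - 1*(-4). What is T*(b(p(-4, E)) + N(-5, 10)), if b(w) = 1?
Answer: -3675/4 ≈ -918.75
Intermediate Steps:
E = 10 (E = 6 + 4 = 10)
N(s, m) = -¼ + m/4 + s/8 (N(s, m) = -¼ + ((s + m) + m)/8 = -¼ + ((m + s) + m)/8 = -¼ + (s + 2*m)/8 = -¼ + (m/4 + s/8) = -¼ + m/4 + s/8)
T = -350 (T = -25*14 = -350)
T*(b(p(-4, E)) + N(-5, 10)) = -350*(1 + (-¼ + (¼)*10 + (⅛)*(-5))) = -350*(1 + (-¼ + 5/2 - 5/8)) = -350*(1 + 13/8) = -350*21/8 = -3675/4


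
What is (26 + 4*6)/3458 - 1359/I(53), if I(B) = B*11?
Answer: -2335136/1008007 ≈ -2.3166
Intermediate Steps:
I(B) = 11*B
(26 + 4*6)/3458 - 1359/I(53) = (26 + 4*6)/3458 - 1359/(11*53) = (26 + 24)*(1/3458) - 1359/583 = 50*(1/3458) - 1359*1/583 = 25/1729 - 1359/583 = -2335136/1008007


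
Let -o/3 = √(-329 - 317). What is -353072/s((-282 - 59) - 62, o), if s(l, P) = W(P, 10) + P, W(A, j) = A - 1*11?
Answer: 3883792/23377 - 2118432*I*√646/23377 ≈ 166.14 - 2303.3*I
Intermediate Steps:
W(A, j) = -11 + A (W(A, j) = A - 11 = -11 + A)
o = -3*I*√646 (o = -3*√(-329 - 317) = -3*I*√646 ≈ -76.25*I)
s(l, P) = -11 + 2*P (s(l, P) = (-11 + P) + P = -11 + 2*P)
-353072/s((-282 - 59) - 62, o) = -353072/(-11 + 2*(-3*I*√646)) = -353072/(-11 - 6*I*√646)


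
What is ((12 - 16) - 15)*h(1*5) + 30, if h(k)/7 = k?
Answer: -635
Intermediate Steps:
h(k) = 7*k
((12 - 16) - 15)*h(1*5) + 30 = ((12 - 16) - 15)*(7*(1*5)) + 30 = (-4 - 15)*(7*5) + 30 = -19*35 + 30 = -665 + 30 = -635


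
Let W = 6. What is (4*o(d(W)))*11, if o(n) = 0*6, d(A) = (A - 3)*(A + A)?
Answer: 0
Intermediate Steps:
d(A) = 2*A*(-3 + A) (d(A) = (-3 + A)*(2*A) = 2*A*(-3 + A))
o(n) = 0
(4*o(d(W)))*11 = (4*0)*11 = 0*11 = 0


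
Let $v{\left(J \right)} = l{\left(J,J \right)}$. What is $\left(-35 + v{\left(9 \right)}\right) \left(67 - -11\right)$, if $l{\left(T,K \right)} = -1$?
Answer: $-2808$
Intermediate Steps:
$v{\left(J \right)} = -1$
$\left(-35 + v{\left(9 \right)}\right) \left(67 - -11\right) = \left(-35 - 1\right) \left(67 - -11\right) = - 36 \left(67 + 11\right) = \left(-36\right) 78 = -2808$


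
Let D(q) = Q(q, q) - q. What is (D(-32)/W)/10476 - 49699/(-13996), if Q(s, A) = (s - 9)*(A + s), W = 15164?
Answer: 493445256007/138961091484 ≈ 3.5510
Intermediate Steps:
Q(s, A) = (-9 + s)*(A + s)
D(q) = -19*q + 2*q**2 (D(q) = (q**2 - 9*q - 9*q + q*q) - q = (q**2 - 9*q - 9*q + q**2) - q = (-18*q + 2*q**2) - q = -19*q + 2*q**2)
(D(-32)/W)/10476 - 49699/(-13996) = (-32*(-19 + 2*(-32))/15164)/10476 - 49699/(-13996) = (-32*(-19 - 64)*(1/15164))*(1/10476) - 49699*(-1/13996) = (-32*(-83)*(1/15164))*(1/10476) + 49699/13996 = (2656*(1/15164))*(1/10476) + 49699/13996 = (664/3791)*(1/10476) + 49699/13996 = 166/9928629 + 49699/13996 = 493445256007/138961091484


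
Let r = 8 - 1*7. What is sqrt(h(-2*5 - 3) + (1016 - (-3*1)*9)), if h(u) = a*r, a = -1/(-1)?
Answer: 6*sqrt(29) ≈ 32.311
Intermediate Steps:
a = 1 (a = -1*(-1) = 1)
r = 1 (r = 8 - 7 = 1)
h(u) = 1 (h(u) = 1*1 = 1)
sqrt(h(-2*5 - 3) + (1016 - (-3*1)*9)) = sqrt(1 + (1016 - (-3*1)*9)) = sqrt(1 + (1016 - (-3)*9)) = sqrt(1 + (1016 - 1*(-27))) = sqrt(1 + (1016 + 27)) = sqrt(1 + 1043) = sqrt(1044) = 6*sqrt(29)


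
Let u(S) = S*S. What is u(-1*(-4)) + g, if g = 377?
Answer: 393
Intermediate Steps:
u(S) = S**2
u(-1*(-4)) + g = (-1*(-4))**2 + 377 = 4**2 + 377 = 16 + 377 = 393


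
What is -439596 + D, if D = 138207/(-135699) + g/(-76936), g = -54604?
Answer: -382453853640575/870011522 ≈ -4.3960e+5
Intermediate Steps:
D = -268615463/870011522 (D = 138207/(-135699) - 54604/(-76936) = 138207*(-1/135699) - 54604*(-1/76936) = -46069/45233 + 13651/19234 = -268615463/870011522 ≈ -0.30875)
-439596 + D = -439596 - 268615463/870011522 = -382453853640575/870011522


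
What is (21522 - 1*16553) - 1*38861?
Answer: -33892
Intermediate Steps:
(21522 - 1*16553) - 1*38861 = (21522 - 16553) - 38861 = 4969 - 38861 = -33892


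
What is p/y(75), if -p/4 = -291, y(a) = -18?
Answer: -194/3 ≈ -64.667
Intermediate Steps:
p = 1164 (p = -4*(-291) = 1164)
p/y(75) = 1164/(-18) = 1164*(-1/18) = -194/3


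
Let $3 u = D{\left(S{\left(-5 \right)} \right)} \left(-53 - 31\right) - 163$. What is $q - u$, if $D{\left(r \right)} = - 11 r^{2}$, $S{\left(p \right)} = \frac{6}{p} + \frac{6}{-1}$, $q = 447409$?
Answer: $\frac{32362246}{75} \approx 4.315 \cdot 10^{5}$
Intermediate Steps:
$S{\left(p \right)} = -6 + \frac{6}{p}$ ($S{\left(p \right)} = \frac{6}{p} + 6 \left(-1\right) = \frac{6}{p} - 6 = -6 + \frac{6}{p}$)
$u = \frac{1193429}{75}$ ($u = \frac{- 11 \left(-6 + \frac{6}{-5}\right)^{2} \left(-53 - 31\right) - 163}{3} = \frac{- 11 \left(-6 + 6 \left(- \frac{1}{5}\right)\right)^{2} \left(-53 + \left(-72 + 41\right)\right) - 163}{3} = \frac{- 11 \left(-6 - \frac{6}{5}\right)^{2} \left(-53 - 31\right) - 163}{3} = \frac{- 11 \left(- \frac{36}{5}\right)^{2} \left(-84\right) - 163}{3} = \frac{\left(-11\right) \frac{1296}{25} \left(-84\right) - 163}{3} = \frac{\left(- \frac{14256}{25}\right) \left(-84\right) - 163}{3} = \frac{\frac{1197504}{25} - 163}{3} = \frac{1}{3} \cdot \frac{1193429}{25} = \frac{1193429}{75} \approx 15912.0$)
$q - u = 447409 - \frac{1193429}{75} = \frac{32362246}{75}$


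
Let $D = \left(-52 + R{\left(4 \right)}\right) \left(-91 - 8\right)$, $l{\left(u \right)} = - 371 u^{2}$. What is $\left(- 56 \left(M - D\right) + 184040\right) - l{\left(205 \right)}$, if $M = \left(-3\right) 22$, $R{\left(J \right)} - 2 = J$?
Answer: $16034035$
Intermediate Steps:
$R{\left(J \right)} = 2 + J$
$M = -66$
$D = 4554$ ($D = \left(-52 + \left(2 + 4\right)\right) \left(-91 - 8\right) = \left(-52 + 6\right) \left(-99\right) = \left(-46\right) \left(-99\right) = 4554$)
$\left(- 56 \left(M - D\right) + 184040\right) - l{\left(205 \right)} = \left(- 56 \left(-66 - 4554\right) + 184040\right) - - 371 \cdot 205^{2} = \left(- 56 \left(-66 - 4554\right) + 184040\right) - \left(-371\right) 42025 = \left(\left(-56\right) \left(-4620\right) + 184040\right) - -15591275 = \left(258720 + 184040\right) + 15591275 = 442760 + 15591275 = 16034035$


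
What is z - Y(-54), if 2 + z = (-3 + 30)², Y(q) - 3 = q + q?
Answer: 832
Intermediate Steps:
Y(q) = 3 + 2*q (Y(q) = 3 + (q + q) = 3 + 2*q)
z = 727 (z = -2 + (-3 + 30)² = -2 + 27² = -2 + 729 = 727)
z - Y(-54) = 727 - (3 + 2*(-54)) = 727 - (3 - 108) = 727 - 1*(-105) = 727 + 105 = 832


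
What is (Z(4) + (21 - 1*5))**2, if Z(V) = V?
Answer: 400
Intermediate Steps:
(Z(4) + (21 - 1*5))**2 = (4 + (21 - 1*5))**2 = (4 + (21 - 5))**2 = (4 + 16)**2 = 20**2 = 400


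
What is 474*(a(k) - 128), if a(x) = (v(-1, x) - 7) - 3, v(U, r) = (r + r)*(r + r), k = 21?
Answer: 770724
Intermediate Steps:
v(U, r) = 4*r**2 (v(U, r) = (2*r)*(2*r) = 4*r**2)
a(x) = -10 + 4*x**2 (a(x) = (4*x**2 - 7) - 3 = (-7 + 4*x**2) - 3 = -10 + 4*x**2)
474*(a(k) - 128) = 474*((-10 + 4*21**2) - 128) = 474*((-10 + 4*441) - 128) = 474*((-10 + 1764) - 128) = 474*(1754 - 128) = 474*1626 = 770724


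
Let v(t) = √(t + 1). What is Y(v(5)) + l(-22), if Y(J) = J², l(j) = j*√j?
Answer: 6 - 22*I*√22 ≈ 6.0 - 103.19*I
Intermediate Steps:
l(j) = j^(3/2)
v(t) = √(1 + t)
Y(v(5)) + l(-22) = (√(1 + 5))² + (-22)^(3/2) = (√6)² - 22*I*√22 = 6 - 22*I*√22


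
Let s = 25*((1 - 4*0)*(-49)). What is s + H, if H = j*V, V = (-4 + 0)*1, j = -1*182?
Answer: -497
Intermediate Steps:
j = -182
V = -4 (V = -4*1 = -4)
s = -1225 (s = 25*((1 + 0)*(-49)) = 25*(1*(-49)) = 25*(-49) = -1225)
H = 728 (H = -182*(-4) = 728)
s + H = -1225 + 728 = -497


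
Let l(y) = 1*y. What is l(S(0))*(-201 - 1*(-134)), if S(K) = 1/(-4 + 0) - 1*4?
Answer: 1139/4 ≈ 284.75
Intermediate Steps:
S(K) = -17/4 (S(K) = 1/(-4) - 4 = -¼ - 4 = -17/4)
l(y) = y
l(S(0))*(-201 - 1*(-134)) = -17*(-201 - 1*(-134))/4 = -17*(-201 + 134)/4 = -17/4*(-67) = 1139/4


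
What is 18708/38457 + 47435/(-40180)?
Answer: -71501357/103013484 ≈ -0.69410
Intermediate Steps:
18708/38457 + 47435/(-40180) = 18708*(1/38457) + 47435*(-1/40180) = 6236/12819 - 9487/8036 = -71501357/103013484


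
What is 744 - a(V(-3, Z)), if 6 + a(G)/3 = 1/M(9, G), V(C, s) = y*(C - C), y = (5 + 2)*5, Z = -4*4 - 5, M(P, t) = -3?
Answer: 763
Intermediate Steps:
Z = -21 (Z = -16 - 5 = -21)
y = 35 (y = 7*5 = 35)
V(C, s) = 0 (V(C, s) = 35*(C - C) = 35*0 = 0)
a(G) = -19 (a(G) = -18 + 3/(-3) = -18 + 3*(-⅓) = -18 - 1 = -19)
744 - a(V(-3, Z)) = 744 - 1*(-19) = 744 + 19 = 763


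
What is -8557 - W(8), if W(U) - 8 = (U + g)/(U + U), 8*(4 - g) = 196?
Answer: -274055/32 ≈ -8564.2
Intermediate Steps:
g = -41/2 (g = 4 - ⅛*196 = 4 - 49/2 = -41/2 ≈ -20.500)
W(U) = 8 + (-41/2 + U)/(2*U) (W(U) = 8 + (U - 41/2)/(U + U) = 8 + (-41/2 + U)/((2*U)) = 8 + (-41/2 + U)*(1/(2*U)) = 8 + (-41/2 + U)/(2*U))
-8557 - W(8) = -8557 - (-41 + 34*8)/(4*8) = -8557 - (-41 + 272)/(4*8) = -8557 - 231/(4*8) = -8557 - 1*231/32 = -8557 - 231/32 = -274055/32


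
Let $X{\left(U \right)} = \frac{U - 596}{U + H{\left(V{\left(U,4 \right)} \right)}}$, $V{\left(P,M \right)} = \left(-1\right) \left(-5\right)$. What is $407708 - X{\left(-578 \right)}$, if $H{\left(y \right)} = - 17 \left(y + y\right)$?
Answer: $\frac{152482205}{374} \approx 4.0771 \cdot 10^{5}$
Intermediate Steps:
$V{\left(P,M \right)} = 5$
$H{\left(y \right)} = - 34 y$ ($H{\left(y \right)} = - 17 \cdot 2 y = - 34 y$)
$X{\left(U \right)} = \frac{-596 + U}{-170 + U}$ ($X{\left(U \right)} = \frac{U - 596}{U - 170} = \frac{-596 + U}{U - 170} = \frac{-596 + U}{-170 + U}$)
$407708 - X{\left(-578 \right)} = 407708 - \frac{-596 - 578}{-170 - 578} = 407708 - \frac{1}{-748} \left(-1174\right) = 407708 - \left(- \frac{1}{748}\right) \left(-1174\right) = 407708 - \frac{587}{374} = \frac{152482205}{374}$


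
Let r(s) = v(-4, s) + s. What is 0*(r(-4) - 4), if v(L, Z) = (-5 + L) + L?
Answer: 0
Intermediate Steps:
v(L, Z) = -5 + 2*L
r(s) = -13 + s (r(s) = (-5 + 2*(-4)) + s = (-5 - 8) + s = -13 + s)
0*(r(-4) - 4) = 0*((-13 - 4) - 4) = 0*(-17 - 4) = 0*(-21) = 0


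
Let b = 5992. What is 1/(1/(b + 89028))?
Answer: 95020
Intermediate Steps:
1/(1/(b + 89028)) = 1/(1/(5992 + 89028)) = 1/(1/95020) = 95020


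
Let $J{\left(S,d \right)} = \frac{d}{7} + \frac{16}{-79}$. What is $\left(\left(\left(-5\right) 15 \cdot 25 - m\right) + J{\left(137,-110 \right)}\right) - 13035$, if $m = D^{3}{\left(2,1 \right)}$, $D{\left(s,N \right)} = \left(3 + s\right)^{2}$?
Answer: $- \frac{16894657}{553} \approx -30551.0$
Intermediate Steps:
$J{\left(S,d \right)} = - \frac{16}{79} + \frac{d}{7}$ ($J{\left(S,d \right)} = d \frac{1}{7} + 16 \left(- \frac{1}{79}\right) = \frac{d}{7} - \frac{16}{79} = - \frac{16}{79} + \frac{d}{7}$)
$m = 15625$ ($m = \left(\left(3 + 2\right)^{2}\right)^{3} = \left(5^{2}\right)^{3} = 25^{3} = 15625$)
$\left(\left(\left(-5\right) 15 \cdot 25 - m\right) + J{\left(137,-110 \right)}\right) - 13035 = \left(\left(\left(-5\right) 15 \cdot 25 - 15625\right) + \left(- \frac{16}{79} + \frac{1}{7} \left(-110\right)\right)\right) - 13035 = \left(\left(\left(-75\right) 25 - 15625\right) - \frac{8802}{553}\right) - 13035 = \left(\left(-1875 - 15625\right) - \frac{8802}{553}\right) - 13035 = \left(-17500 - \frac{8802}{553}\right) - 13035 = - \frac{9686302}{553} - 13035 = - \frac{16894657}{553}$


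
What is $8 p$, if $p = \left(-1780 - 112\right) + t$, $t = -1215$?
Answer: $-24856$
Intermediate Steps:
$p = -3107$ ($p = \left(-1780 - 112\right) - 1215 = -1892 - 1215 = -3107$)
$8 p = 8 \left(-3107\right) = -24856$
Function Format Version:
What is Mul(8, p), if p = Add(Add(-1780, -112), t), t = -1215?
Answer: -24856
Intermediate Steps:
p = -3107 (p = Add(Add(-1780, -112), -1215) = Add(-1892, -1215) = -3107)
Mul(8, p) = Mul(8, -3107) = -24856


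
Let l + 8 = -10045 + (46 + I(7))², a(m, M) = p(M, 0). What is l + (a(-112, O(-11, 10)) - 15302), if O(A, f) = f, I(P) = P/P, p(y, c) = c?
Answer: -23146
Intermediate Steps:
I(P) = 1
a(m, M) = 0
l = -7844 (l = -8 + (-10045 + (46 + 1)²) = -8 + (-10045 + 47²) = -8 + (-10045 + 2209) = -8 - 7836 = -7844)
l + (a(-112, O(-11, 10)) - 15302) = -7844 + (0 - 15302) = -7844 - 15302 = -23146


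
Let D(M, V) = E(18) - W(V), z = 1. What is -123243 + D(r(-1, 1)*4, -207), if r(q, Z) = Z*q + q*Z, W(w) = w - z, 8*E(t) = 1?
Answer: -984279/8 ≈ -1.2303e+5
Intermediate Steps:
E(t) = 1/8 (E(t) = (1/8)*1 = 1/8)
W(w) = -1 + w (W(w) = w - 1*1 = w - 1 = -1 + w)
r(q, Z) = 2*Z*q (r(q, Z) = Z*q + Z*q = 2*Z*q)
D(M, V) = 9/8 - V (D(M, V) = 1/8 - (-1 + V) = 1/8 + (1 - V) = 9/8 - V)
-123243 + D(r(-1, 1)*4, -207) = -123243 + (9/8 - 1*(-207)) = -123243 + (9/8 + 207) = -123243 + 1665/8 = -984279/8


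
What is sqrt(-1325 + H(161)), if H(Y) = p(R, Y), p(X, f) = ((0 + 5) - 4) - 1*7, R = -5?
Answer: 11*I*sqrt(11) ≈ 36.483*I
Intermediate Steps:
p(X, f) = -6 (p(X, f) = (5 - 4) - 7 = 1 - 7 = -6)
H(Y) = -6
sqrt(-1325 + H(161)) = sqrt(-1325 - 6) = sqrt(-1331) = 11*I*sqrt(11)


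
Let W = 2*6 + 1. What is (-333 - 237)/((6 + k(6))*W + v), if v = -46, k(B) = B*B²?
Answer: -57/284 ≈ -0.20070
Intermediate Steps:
k(B) = B³
W = 13 (W = 12 + 1 = 13)
(-333 - 237)/((6 + k(6))*W + v) = (-333 - 237)/((6 + 6³)*13 - 46) = -570/((6 + 216)*13 - 46) = -570/(222*13 - 46) = -570/(2886 - 46) = -570/2840 = -570*1/2840 = -57/284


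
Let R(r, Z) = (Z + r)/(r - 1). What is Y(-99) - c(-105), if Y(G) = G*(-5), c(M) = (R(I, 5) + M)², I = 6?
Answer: -251821/25 ≈ -10073.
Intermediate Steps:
R(r, Z) = (Z + r)/(-1 + r)
c(M) = (11/5 + M)² (c(M) = ((5 + 6)/(-1 + 6) + M)² = (11/5 + M)²)
Y(G) = -5*G
Y(-99) - c(-105) = -5*(-99) - (11 + 5*(-105))²/25 = 495 - (11 - 525)²/25 = 495 - (-514)²/25 = 495 - 264196/25 = -251821/25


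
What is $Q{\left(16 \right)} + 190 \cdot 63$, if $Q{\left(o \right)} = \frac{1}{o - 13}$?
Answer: $\frac{35911}{3} \approx 11970.0$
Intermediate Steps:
$Q{\left(o \right)} = \frac{1}{-13 + o}$
$Q{\left(16 \right)} + 190 \cdot 63 = \frac{1}{-13 + 16} + 190 \cdot 63 = \frac{1}{3} + 11970 = \frac{35911}{3}$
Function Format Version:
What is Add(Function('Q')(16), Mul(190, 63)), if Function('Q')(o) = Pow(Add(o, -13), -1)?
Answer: Rational(35911, 3) ≈ 11970.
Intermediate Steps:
Function('Q')(o) = Pow(Add(-13, o), -1)
Add(Function('Q')(16), Mul(190, 63)) = Add(Pow(Add(-13, 16), -1), Mul(190, 63)) = Add(Pow(3, -1), 11970) = Add(Rational(1, 3), 11970) = Rational(35911, 3)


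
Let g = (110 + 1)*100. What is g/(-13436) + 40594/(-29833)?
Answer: -219141821/100209047 ≈ -2.1868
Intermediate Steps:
g = 11100 (g = 111*100 = 11100)
g/(-13436) + 40594/(-29833) = 11100/(-13436) + 40594/(-29833) = 11100*(-1/13436) + 40594*(-1/29833) = -2775/3359 - 40594/29833 = -219141821/100209047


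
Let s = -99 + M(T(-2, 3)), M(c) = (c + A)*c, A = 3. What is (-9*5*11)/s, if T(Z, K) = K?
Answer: 55/9 ≈ 6.1111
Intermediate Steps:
M(c) = c*(3 + c) (M(c) = (c + 3)*c = (3 + c)*c = c*(3 + c))
s = -81 (s = -99 + 3*(3 + 3) = -99 + 3*6 = -99 + 18 = -81)
(-9*5*11)/s = (-9*5*11)/(-81) = -45*11*(-1/81) = -495*(-1/81) = 55/9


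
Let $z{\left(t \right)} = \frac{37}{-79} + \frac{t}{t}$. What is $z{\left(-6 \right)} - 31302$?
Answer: $- \frac{2472816}{79} \approx -31301.0$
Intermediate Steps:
$z{\left(t \right)} = \frac{42}{79}$ ($z{\left(t \right)} = 37 \left(- \frac{1}{79}\right) + 1 = - \frac{37}{79} + 1 = \frac{42}{79}$)
$z{\left(-6 \right)} - 31302 = \frac{42}{79} - 31302 = - \frac{2472816}{79}$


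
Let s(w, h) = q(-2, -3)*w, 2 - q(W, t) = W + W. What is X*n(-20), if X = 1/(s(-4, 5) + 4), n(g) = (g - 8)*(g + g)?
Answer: -56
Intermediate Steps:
q(W, t) = 2 - 2*W (q(W, t) = 2 - (W + W) = 2 - 2*W)
s(w, h) = 6*w (s(w, h) = (2 - 2*(-2))*w = (2 + 4)*w = 6*w)
n(g) = 2*g*(-8 + g) (n(g) = (-8 + g)*(2*g) = 2*g*(-8 + g))
X = -1/20 (X = 1/(6*(-4) + 4) = 1/(-24 + 4) = 1/(-20) = -1/20 ≈ -0.050000)
X*n(-20) = -(-20)*(-8 - 20)/10 = -(-20)*(-28)/10 = -1/20*1120 = -56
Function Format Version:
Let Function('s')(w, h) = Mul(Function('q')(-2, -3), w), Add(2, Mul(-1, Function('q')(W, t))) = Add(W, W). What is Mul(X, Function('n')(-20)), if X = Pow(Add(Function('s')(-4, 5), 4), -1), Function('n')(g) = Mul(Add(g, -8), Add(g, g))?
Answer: -56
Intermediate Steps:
Function('q')(W, t) = Add(2, Mul(-2, W)) (Function('q')(W, t) = Add(2, Mul(-1, Add(W, W))) = Add(2, Mul(-1, Mul(2, W))) = Add(2, Mul(-2, W)))
Function('s')(w, h) = Mul(6, w) (Function('s')(w, h) = Mul(Add(2, Mul(-2, -2)), w) = Mul(Add(2, 4), w) = Mul(6, w))
Function('n')(g) = Mul(2, g, Add(-8, g)) (Function('n')(g) = Mul(Add(-8, g), Mul(2, g)) = Mul(2, g, Add(-8, g)))
X = Rational(-1, 20) (X = Pow(Add(Mul(6, -4), 4), -1) = Pow(Add(-24, 4), -1) = Pow(-20, -1) = Rational(-1, 20) ≈ -0.050000)
Mul(X, Function('n')(-20)) = Mul(Rational(-1, 20), Mul(2, -20, Add(-8, -20))) = Mul(Rational(-1, 20), Mul(2, -20, -28)) = Mul(Rational(-1, 20), 1120) = -56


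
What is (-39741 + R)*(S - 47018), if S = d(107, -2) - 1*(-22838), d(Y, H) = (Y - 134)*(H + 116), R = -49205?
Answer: 2424490068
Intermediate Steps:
d(Y, H) = (-134 + Y)*(116 + H)
S = 19760 (S = (-15544 - 134*(-2) + 116*107 - 2*107) - 1*(-22838) = (-15544 + 268 + 12412 - 214) + 22838 = -3078 + 22838 = 19760)
(-39741 + R)*(S - 47018) = (-39741 - 49205)*(19760 - 47018) = -88946*(-27258) = 2424490068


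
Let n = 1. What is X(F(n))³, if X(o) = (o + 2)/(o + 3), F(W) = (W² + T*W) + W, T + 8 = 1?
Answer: 27/8 ≈ 3.3750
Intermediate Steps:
T = -7 (T = -8 + 1 = -7)
F(W) = W² - 6*W (F(W) = (W² - 7*W) + W = W² - 6*W)
X(o) = (2 + o)/(3 + o)
X(F(n))³ = ((2 + 1*(-6 + 1))/(3 + 1*(-6 + 1)))³ = ((2 + 1*(-5))/(3 + 1*(-5)))³ = ((2 - 5)/(3 - 5))³ = (-3/(-2))³ = (-½*(-3))³ = (3/2)³ = 27/8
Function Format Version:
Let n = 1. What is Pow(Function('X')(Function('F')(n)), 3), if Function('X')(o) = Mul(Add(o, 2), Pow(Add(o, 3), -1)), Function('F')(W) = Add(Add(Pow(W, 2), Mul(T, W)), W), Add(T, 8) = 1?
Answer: Rational(27, 8) ≈ 3.3750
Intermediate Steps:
T = -7 (T = Add(-8, 1) = -7)
Function('F')(W) = Add(Pow(W, 2), Mul(-6, W)) (Function('F')(W) = Add(Add(Pow(W, 2), Mul(-7, W)), W) = Add(Pow(W, 2), Mul(-6, W)))
Function('X')(o) = Mul(Pow(Add(3, o), -1), Add(2, o)) (Function('X')(o) = Mul(Add(2, o), Pow(Add(3, o), -1)) = Mul(Pow(Add(3, o), -1), Add(2, o)))
Pow(Function('X')(Function('F')(n)), 3) = Pow(Mul(Pow(Add(3, Mul(1, Add(-6, 1))), -1), Add(2, Mul(1, Add(-6, 1)))), 3) = Pow(Mul(Pow(Add(3, Mul(1, -5)), -1), Add(2, Mul(1, -5))), 3) = Pow(Mul(Pow(Add(3, -5), -1), Add(2, -5)), 3) = Pow(Mul(Pow(-2, -1), -3), 3) = Pow(Mul(Rational(-1, 2), -3), 3) = Pow(Rational(3, 2), 3) = Rational(27, 8)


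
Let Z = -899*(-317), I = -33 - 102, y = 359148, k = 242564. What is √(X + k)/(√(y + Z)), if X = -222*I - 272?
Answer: √175372394322/644131 ≈ 0.65014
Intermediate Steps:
I = -135
Z = 284983
X = 29698 (X = -222*(-135) - 272 = 29970 - 272 = 29698)
√(X + k)/(√(y + Z)) = √(29698 + 242564)/(√(359148 + 284983)) = √272262/(√644131) = √272262*(√644131/644131) = √175372394322/644131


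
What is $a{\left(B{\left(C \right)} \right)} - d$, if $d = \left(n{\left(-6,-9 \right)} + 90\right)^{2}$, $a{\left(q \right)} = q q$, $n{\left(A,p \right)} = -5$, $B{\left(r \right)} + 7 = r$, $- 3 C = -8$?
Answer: $- \frac{64856}{9} \approx -7206.2$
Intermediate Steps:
$C = \frac{8}{3}$ ($C = \left(- \frac{1}{3}\right) \left(-8\right) = \frac{8}{3} \approx 2.6667$)
$B{\left(r \right)} = -7 + r$
$a{\left(q \right)} = q^{2}$
$d = 7225$ ($d = \left(-5 + 90\right)^{2} = 85^{2} = 7225$)
$a{\left(B{\left(C \right)} \right)} - d = \left(-7 + \frac{8}{3}\right)^{2} - 7225 = \left(- \frac{13}{3}\right)^{2} - 7225 = \frac{169}{9} - 7225 = - \frac{64856}{9}$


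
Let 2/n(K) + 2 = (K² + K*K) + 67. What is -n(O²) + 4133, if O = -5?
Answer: 5434893/1315 ≈ 4133.0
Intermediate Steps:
n(K) = 2/(65 + 2*K²) (n(K) = 2/(-2 + ((K² + K*K) + 67)) = 2/(-2 + ((K² + K²) + 67)) = 2/(-2 + (2*K² + 67)) = 2/(-2 + (67 + 2*K²)) = 2/(65 + 2*K²))
-n(O²) + 4133 = -2/(65 + 2*((-5)²)²) + 4133 = -2/(65 + 2*25²) + 4133 = -2/(65 + 2*625) + 4133 = -2/(65 + 1250) + 4133 = -2/1315 + 4133 = 5434893/1315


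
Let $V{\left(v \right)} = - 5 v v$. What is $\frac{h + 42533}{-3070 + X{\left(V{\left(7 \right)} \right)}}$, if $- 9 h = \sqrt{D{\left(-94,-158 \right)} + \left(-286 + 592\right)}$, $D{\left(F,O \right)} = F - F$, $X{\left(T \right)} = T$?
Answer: $- \frac{42533}{3315} + \frac{\sqrt{34}}{9945} \approx -12.83$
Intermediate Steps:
$V{\left(v \right)} = - 5 v^{2}$
$D{\left(F,O \right)} = 0$
$h = - \frac{\sqrt{34}}{3}$ ($h = - \frac{\sqrt{0 + \left(-286 + 592\right)}}{9} = - \frac{\sqrt{0 + 306}}{9} = - \frac{\sqrt{306}}{9} = - \frac{3 \sqrt{34}}{9} = - \frac{\sqrt{34}}{3} \approx -1.9437$)
$\frac{h + 42533}{-3070 + X{\left(V{\left(7 \right)} \right)}} = \frac{- \frac{\sqrt{34}}{3} + 42533}{-3070 - 5 \cdot 7^{2}} = \frac{42533 - \frac{\sqrt{34}}{3}}{-3070 - 245} = \frac{42533 - \frac{\sqrt{34}}{3}}{-3315} = \left(42533 - \frac{\sqrt{34}}{3}\right) \left(- \frac{1}{3315}\right) = - \frac{42533}{3315} + \frac{\sqrt{34}}{9945}$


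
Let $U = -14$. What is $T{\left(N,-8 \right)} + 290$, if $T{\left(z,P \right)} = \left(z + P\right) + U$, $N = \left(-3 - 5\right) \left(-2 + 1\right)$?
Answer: $276$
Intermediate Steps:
$N = 8$ ($N = \left(-8\right) \left(-1\right) = 8$)
$T{\left(z,P \right)} = -14 + P + z$ ($T{\left(z,P \right)} = \left(z + P\right) - 14 = \left(P + z\right) - 14 = -14 + P + z$)
$T{\left(N,-8 \right)} + 290 = \left(-14 - 8 + 8\right) + 290 = -14 + 290 = 276$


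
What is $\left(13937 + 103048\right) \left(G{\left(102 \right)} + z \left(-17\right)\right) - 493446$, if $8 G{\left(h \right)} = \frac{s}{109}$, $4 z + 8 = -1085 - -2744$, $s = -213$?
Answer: $- \frac{716240325627}{872} \approx -8.2138 \cdot 10^{8}$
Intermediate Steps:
$z = \frac{1651}{4}$ ($z = -2 + \frac{-1085 - -2744}{4} = -2 + \frac{-1085 + 2744}{4} = -2 + \frac{1}{4} \cdot 1659 = -2 + \frac{1659}{4} = \frac{1651}{4} \approx 412.75$)
$G{\left(h \right)} = - \frac{213}{872}$ ($G{\left(h \right)} = \frac{\left(-213\right) \frac{1}{109}}{8} = \frac{1}{8} \left(- \frac{213}{109}\right) = - \frac{213}{872}$)
$\left(13937 + 103048\right) \left(G{\left(102 \right)} + z \left(-17\right)\right) - 493446 = \left(13937 + 103048\right) \left(- \frac{213}{872} + \frac{1651}{4} \left(-17\right)\right) - 493446 = 116985 \left(- \frac{213}{872} - \frac{28067}{4}\right) - 493446 = 116985 \left(- \frac{6118819}{872}\right) - 493446 = - \frac{715810040715}{872} - 493446 = - \frac{716240325627}{872}$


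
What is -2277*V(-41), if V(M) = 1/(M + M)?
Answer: 2277/82 ≈ 27.768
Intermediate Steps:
V(M) = 1/(2*M)
-2277*V(-41) = -2277/(2*(-41)) = -2277*(-1)/(2*41) = -2277*(-1/82) = 2277/82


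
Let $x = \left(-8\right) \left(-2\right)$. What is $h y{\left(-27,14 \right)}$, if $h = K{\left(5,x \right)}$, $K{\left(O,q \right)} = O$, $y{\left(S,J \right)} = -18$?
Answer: $-90$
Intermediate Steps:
$x = 16$
$h = 5$
$h y{\left(-27,14 \right)} = 5 \left(-18\right) = -90$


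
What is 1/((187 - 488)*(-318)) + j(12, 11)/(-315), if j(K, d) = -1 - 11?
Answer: 6079/159530 ≈ 0.038106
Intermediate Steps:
j(K, d) = -12
1/((187 - 488)*(-318)) + j(12, 11)/(-315) = 1/((187 - 488)*(-318)) - 12/(-315) = -1/318/(-301) - 12*(-1/315) = -1/301*(-1/318) + 4/105 = 1/95718 + 4/105 = 6079/159530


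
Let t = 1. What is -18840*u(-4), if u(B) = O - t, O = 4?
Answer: -56520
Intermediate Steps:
u(B) = 3 (u(B) = 4 - 1*1 = 4 - 1 = 3)
-18840*u(-4) = -18840*3 = -56520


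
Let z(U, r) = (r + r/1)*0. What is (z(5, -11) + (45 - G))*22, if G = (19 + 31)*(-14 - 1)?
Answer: 17490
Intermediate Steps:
z(U, r) = 0 (z(U, r) = (r + r*1)*0 = (r + r)*0 = (2*r)*0 = 0)
G = -750 (G = 50*(-15) = -750)
(z(5, -11) + (45 - G))*22 = (0 + (45 - 1*(-750)))*22 = (0 + (45 + 750))*22 = (0 + 795)*22 = 795*22 = 17490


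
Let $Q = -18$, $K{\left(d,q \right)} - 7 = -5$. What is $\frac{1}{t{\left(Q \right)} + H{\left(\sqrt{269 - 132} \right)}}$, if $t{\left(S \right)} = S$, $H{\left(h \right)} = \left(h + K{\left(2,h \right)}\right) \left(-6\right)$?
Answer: $\frac{5}{672} - \frac{\sqrt{137}}{672} \approx -0.0099772$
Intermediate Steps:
$K{\left(d,q \right)} = 2$ ($K{\left(d,q \right)} = 7 - 5 = 2$)
$H{\left(h \right)} = -12 - 6 h$ ($H{\left(h \right)} = \left(h + 2\right) \left(-6\right) = \left(2 + h\right) \left(-6\right) = -12 - 6 h$)
$\frac{1}{t{\left(Q \right)} + H{\left(\sqrt{269 - 132} \right)}} = \frac{1}{-18 - \left(12 + 6 \sqrt{269 - 132}\right)} = \frac{1}{-18 - \left(12 + 6 \sqrt{137}\right)} = \frac{1}{-30 - 6 \sqrt{137}}$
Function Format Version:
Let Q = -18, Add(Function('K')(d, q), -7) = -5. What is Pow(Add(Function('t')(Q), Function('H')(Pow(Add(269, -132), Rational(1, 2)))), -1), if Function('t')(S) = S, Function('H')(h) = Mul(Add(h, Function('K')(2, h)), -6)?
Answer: Add(Rational(5, 672), Mul(Rational(-1, 672), Pow(137, Rational(1, 2)))) ≈ -0.0099772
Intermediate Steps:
Function('K')(d, q) = 2 (Function('K')(d, q) = Add(7, -5) = 2)
Function('H')(h) = Add(-12, Mul(-6, h)) (Function('H')(h) = Mul(Add(h, 2), -6) = Mul(Add(2, h), -6) = Add(-12, Mul(-6, h)))
Pow(Add(Function('t')(Q), Function('H')(Pow(Add(269, -132), Rational(1, 2)))), -1) = Pow(Add(-18, Add(-12, Mul(-6, Pow(Add(269, -132), Rational(1, 2))))), -1) = Pow(Add(-18, Add(-12, Mul(-6, Pow(137, Rational(1, 2))))), -1) = Pow(Add(-30, Mul(-6, Pow(137, Rational(1, 2)))), -1)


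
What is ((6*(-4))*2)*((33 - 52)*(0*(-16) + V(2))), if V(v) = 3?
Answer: 2736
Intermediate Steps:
((6*(-4))*2)*((33 - 52)*(0*(-16) + V(2))) = ((6*(-4))*2)*((33 - 52)*(0*(-16) + 3)) = (-24*2)*(-19*(0 + 3)) = -(-912)*3 = -48*(-57) = 2736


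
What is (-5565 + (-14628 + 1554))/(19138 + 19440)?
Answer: -18639/38578 ≈ -0.48315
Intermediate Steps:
(-5565 + (-14628 + 1554))/(19138 + 19440) = (-5565 - 13074)/38578 = -18639*1/38578 = -18639/38578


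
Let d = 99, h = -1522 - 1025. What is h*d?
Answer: -252153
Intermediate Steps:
h = -2547
h*d = -2547*99 = -252153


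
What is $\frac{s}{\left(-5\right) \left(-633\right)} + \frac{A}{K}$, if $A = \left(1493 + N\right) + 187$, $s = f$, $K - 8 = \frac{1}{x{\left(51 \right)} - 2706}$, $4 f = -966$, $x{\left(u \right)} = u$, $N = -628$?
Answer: $\frac{5889937121}{44814290} \approx 131.43$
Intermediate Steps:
$f = - \frac{483}{2}$ ($f = \frac{1}{4} \left(-966\right) = - \frac{483}{2} \approx -241.5$)
$K = \frac{21239}{2655}$ ($K = 8 + \frac{1}{51 - 2706} = 8 + \frac{1}{-2655} = 8 - \frac{1}{2655} = \frac{21239}{2655} \approx 7.9996$)
$s = - \frac{483}{2} \approx -241.5$
$A = 1052$ ($A = \left(1493 - 628\right) + 187 = 865 + 187 = 1052$)
$\frac{s}{\left(-5\right) \left(-633\right)} + \frac{A}{K} = - \frac{483}{2 \left(\left(-5\right) \left(-633\right)\right)} + \frac{1052}{\frac{21239}{2655}} = - \frac{483}{2 \cdot 3165} + 1052 \cdot \frac{2655}{21239} = \left(- \frac{483}{2}\right) \frac{1}{3165} + \frac{2793060}{21239} = - \frac{161}{2110} + \frac{2793060}{21239} = \frac{5889937121}{44814290}$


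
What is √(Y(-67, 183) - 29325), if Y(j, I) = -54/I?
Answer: 7*I*√2226927/61 ≈ 171.25*I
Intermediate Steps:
√(Y(-67, 183) - 29325) = √(-54/183 - 29325) = √(-54*1/183 - 29325) = √(-18/61 - 29325) = √(-1788843/61) = 7*I*√2226927/61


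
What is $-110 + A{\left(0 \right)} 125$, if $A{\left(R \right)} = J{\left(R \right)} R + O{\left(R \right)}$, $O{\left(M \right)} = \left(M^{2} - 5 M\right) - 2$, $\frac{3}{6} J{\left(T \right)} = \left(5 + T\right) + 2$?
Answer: $-360$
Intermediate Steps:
$J{\left(T \right)} = 14 + 2 T$ ($J{\left(T \right)} = 2 \left(\left(5 + T\right) + 2\right) = 2 \left(7 + T\right) = 14 + 2 T$)
$O{\left(M \right)} = -2 + M^{2} - 5 M$
$A{\left(R \right)} = -2 + R^{2} - 5 R + R \left(14 + 2 R\right)$ ($A{\left(R \right)} = \left(14 + 2 R\right) R - \left(2 - R^{2} + 5 R\right) = R \left(14 + 2 R\right) - \left(2 - R^{2} + 5 R\right) = -2 + R^{2} - 5 R + R \left(14 + 2 R\right)$)
$-110 + A{\left(0 \right)} 125 = -110 + \left(-2 + 3 \cdot 0^{2} + 9 \cdot 0\right) 125 = -110 + \left(-2 + 3 \cdot 0 + 0\right) 125 = -110 + \left(-2 + 0 + 0\right) 125 = -110 - 250 = -360$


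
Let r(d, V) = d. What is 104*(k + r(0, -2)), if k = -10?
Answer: -1040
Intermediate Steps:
104*(k + r(0, -2)) = 104*(-10 + 0) = 104*(-10) = -1040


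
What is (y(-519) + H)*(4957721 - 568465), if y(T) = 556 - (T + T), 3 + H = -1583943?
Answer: -6945348010112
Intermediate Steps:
H = -1583946 (H = -3 - 1583943 = -1583946)
y(T) = 556 - 2*T
(y(-519) + H)*(4957721 - 568465) = ((556 - 2*(-519)) - 1583946)*(4957721 - 568465) = ((556 + 1038) - 1583946)*4389256 = (1594 - 1583946)*4389256 = -1582352*4389256 = -6945348010112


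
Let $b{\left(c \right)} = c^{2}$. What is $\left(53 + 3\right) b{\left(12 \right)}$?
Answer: $8064$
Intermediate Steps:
$\left(53 + 3\right) b{\left(12 \right)} = \left(53 + 3\right) 12^{2} = 56 \cdot 144 = 8064$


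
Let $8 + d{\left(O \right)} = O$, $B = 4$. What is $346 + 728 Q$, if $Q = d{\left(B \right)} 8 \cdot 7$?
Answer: $-162726$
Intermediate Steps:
$d{\left(O \right)} = -8 + O$
$Q = -224$ ($Q = \left(-8 + 4\right) 8 \cdot 7 = \left(-4\right) 8 \cdot 7 = \left(-32\right) 7 = -224$)
$346 + 728 Q = 346 + 728 \left(-224\right) = 346 - 163072 = -162726$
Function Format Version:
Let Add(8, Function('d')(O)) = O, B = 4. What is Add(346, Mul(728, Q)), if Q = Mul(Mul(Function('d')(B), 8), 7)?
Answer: -162726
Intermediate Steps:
Function('d')(O) = Add(-8, O)
Q = -224 (Q = Mul(Mul(Add(-8, 4), 8), 7) = Mul(Mul(-4, 8), 7) = Mul(-32, 7) = -224)
Add(346, Mul(728, Q)) = Add(346, Mul(728, -224)) = Add(346, -163072) = -162726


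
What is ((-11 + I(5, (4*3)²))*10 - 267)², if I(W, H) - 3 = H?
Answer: 1194649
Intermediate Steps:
I(W, H) = 3 + H
((-11 + I(5, (4*3)²))*10 - 267)² = ((-11 + (3 + (4*3)²))*10 - 267)² = ((-11 + (3 + 12²))*10 - 267)² = ((-11 + (3 + 144))*10 - 267)² = ((-11 + 147)*10 - 267)² = (136*10 - 267)² = (1360 - 267)² = 1093² = 1194649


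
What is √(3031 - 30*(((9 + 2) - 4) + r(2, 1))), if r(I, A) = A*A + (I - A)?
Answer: √2761 ≈ 52.545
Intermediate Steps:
r(I, A) = I + A² - A (r(I, A) = A² + (I - A) = I + A² - A)
√(3031 - 30*(((9 + 2) - 4) + r(2, 1))) = √(3031 - 30*(((9 + 2) - 4) + (2 + 1² - 1*1))) = √(3031 - 30*((11 - 4) + (2 + 1 - 1))) = √(3031 - 30*(7 + 2)) = √(3031 - 30*9) = √(3031 - 270) = √2761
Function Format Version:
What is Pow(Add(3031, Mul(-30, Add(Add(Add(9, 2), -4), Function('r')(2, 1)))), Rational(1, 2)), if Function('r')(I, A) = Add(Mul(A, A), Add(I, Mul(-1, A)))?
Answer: Pow(2761, Rational(1, 2)) ≈ 52.545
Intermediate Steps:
Function('r')(I, A) = Add(I, Pow(A, 2), Mul(-1, A)) (Function('r')(I, A) = Add(Pow(A, 2), Add(I, Mul(-1, A))) = Add(I, Pow(A, 2), Mul(-1, A)))
Pow(Add(3031, Mul(-30, Add(Add(Add(9, 2), -4), Function('r')(2, 1)))), Rational(1, 2)) = Pow(Add(3031, Mul(-30, Add(Add(Add(9, 2), -4), Add(2, Pow(1, 2), Mul(-1, 1))))), Rational(1, 2)) = Pow(Add(3031, Mul(-30, Add(Add(11, -4), Add(2, 1, -1)))), Rational(1, 2)) = Pow(Add(3031, Mul(-30, Add(7, 2))), Rational(1, 2)) = Pow(Add(3031, Mul(-30, 9)), Rational(1, 2)) = Pow(Add(3031, -270), Rational(1, 2)) = Pow(2761, Rational(1, 2))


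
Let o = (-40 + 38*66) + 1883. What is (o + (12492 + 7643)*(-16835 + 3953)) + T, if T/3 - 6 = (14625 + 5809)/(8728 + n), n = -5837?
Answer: -749852199289/2891 ≈ -2.5937e+8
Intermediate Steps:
o = 4351 (o = (-40 + 2508) + 1883 = 2468 + 1883 = 4351)
T = 113340/2891 (T = 18 + 3*((14625 + 5809)/(8728 - 5837)) = 18 + 3*(20434/2891) = 18 + 61302/2891 = 113340/2891 ≈ 39.204)
(o + (12492 + 7643)*(-16835 + 3953)) + T = (4351 + (12492 + 7643)*(-16835 + 3953)) + 113340/2891 = (4351 + 20135*(-12882)) + 113340/2891 = (4351 - 259379070) + 113340/2891 = -259374719 + 113340/2891 = -749852199289/2891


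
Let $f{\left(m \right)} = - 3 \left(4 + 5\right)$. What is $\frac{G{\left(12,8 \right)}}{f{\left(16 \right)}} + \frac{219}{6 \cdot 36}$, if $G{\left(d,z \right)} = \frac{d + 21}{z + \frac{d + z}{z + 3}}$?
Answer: $\frac{1729}{1944} \approx 0.8894$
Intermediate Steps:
$f{\left(m \right)} = -27$ ($f{\left(m \right)} = \left(-3\right) 9 = -27$)
$G{\left(d,z \right)} = \frac{21 + d}{z + \frac{d + z}{3 + z}}$
$\frac{G{\left(12,8 \right)}}{f{\left(16 \right)}} + \frac{219}{6 \cdot 36} = \frac{\frac{1}{12 + 8^{2} + 4 \cdot 8} \left(63 + 3 \cdot 12 + 21 \cdot 8 + 12 \cdot 8\right)}{-27} + \frac{219}{6 \cdot 36} = \frac{63 + 36 + 168 + 96}{12 + 64 + 32} \left(- \frac{1}{27}\right) + \frac{219}{216} = \frac{1}{108} \cdot 363 \left(- \frac{1}{27}\right) + 219 \cdot \frac{1}{216} = \frac{1}{108} \cdot 363 \left(- \frac{1}{27}\right) + \frac{73}{72} = \frac{121}{36} \left(- \frac{1}{27}\right) + \frac{73}{72} = - \frac{121}{972} + \frac{73}{72} = \frac{1729}{1944}$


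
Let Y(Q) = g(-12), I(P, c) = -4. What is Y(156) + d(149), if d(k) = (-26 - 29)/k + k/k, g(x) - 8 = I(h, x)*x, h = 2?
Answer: 8438/149 ≈ 56.631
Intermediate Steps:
g(x) = 8 - 4*x
Y(Q) = 56 (Y(Q) = 8 - 4*(-12) = 8 + 48 = 56)
d(k) = 1 - 55/k (d(k) = -55/k + 1 = 1 - 55/k)
Y(156) + d(149) = 56 + (-55 + 149)/149 = 56 + (1/149)*94 = 56 + 94/149 = 8438/149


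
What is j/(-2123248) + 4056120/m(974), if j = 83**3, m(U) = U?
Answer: 4305795878611/1034021776 ≈ 4164.1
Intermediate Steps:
j = 571787
j/(-2123248) + 4056120/m(974) = 571787/(-2123248) + 4056120/974 = 571787*(-1/2123248) + 4056120*(1/974) = -571787/2123248 + 2028060/487 = 4305795878611/1034021776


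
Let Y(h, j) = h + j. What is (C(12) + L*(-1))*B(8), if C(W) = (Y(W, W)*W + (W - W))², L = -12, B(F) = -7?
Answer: -580692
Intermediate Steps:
C(W) = 4*W⁴ (C(W) = ((W + W)*W + (W - W))² = ((2*W)*W + 0)² = (2*W² + 0)² = (2*W²)² = 4*W⁴)
(C(12) + L*(-1))*B(8) = (4*12⁴ - 12*(-1))*(-7) = (4*20736 + 12)*(-7) = (82944 + 12)*(-7) = 82956*(-7) = -580692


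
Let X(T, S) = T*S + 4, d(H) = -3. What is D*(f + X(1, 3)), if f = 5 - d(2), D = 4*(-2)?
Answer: -120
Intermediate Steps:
X(T, S) = 4 + S*T (X(T, S) = S*T + 4 = 4 + S*T)
D = -8
f = 8 (f = 5 - 1*(-3) = 5 + 3 = 8)
D*(f + X(1, 3)) = -8*(8 + (4 + 3*1)) = -8*(8 + (4 + 3)) = -8*(8 + 7) = -8*15 = -120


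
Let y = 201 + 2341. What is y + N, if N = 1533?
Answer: 4075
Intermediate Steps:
y = 2542
y + N = 2542 + 1533 = 4075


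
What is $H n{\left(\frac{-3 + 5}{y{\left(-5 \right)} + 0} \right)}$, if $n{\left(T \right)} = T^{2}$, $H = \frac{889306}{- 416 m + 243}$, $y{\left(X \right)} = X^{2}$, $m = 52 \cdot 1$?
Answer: $- \frac{3557224}{13368125} \approx -0.2661$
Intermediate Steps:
$m = 52$
$H = - \frac{889306}{21389}$ ($H = \frac{889306}{\left(-416\right) 52 + 243} = \frac{889306}{-21632 + 243} = \frac{889306}{-21389} = 889306 \left(- \frac{1}{21389}\right) = - \frac{889306}{21389} \approx -41.578$)
$H n{\left(\frac{-3 + 5}{y{\left(-5 \right)} + 0} \right)} = - \frac{889306 \left(\frac{-3 + 5}{\left(-5\right)^{2} + 0}\right)^{2}}{21389} = - \frac{889306 \left(\frac{2}{25 + 0}\right)^{2}}{21389} = - \frac{889306 \left(\frac{2}{25}\right)^{2}}{21389} = \left(- \frac{889306}{21389}\right) \frac{4}{625} = - \frac{3557224}{13368125}$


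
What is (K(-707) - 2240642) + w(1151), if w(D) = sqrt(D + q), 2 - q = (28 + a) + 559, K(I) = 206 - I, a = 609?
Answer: -2239729 + I*sqrt(43) ≈ -2.2397e+6 + 6.5574*I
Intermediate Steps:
q = -1194 (q = 2 - ((28 + 609) + 559) = 2 - (637 + 559) = 2 - 1*1196 = 2 - 1196 = -1194)
w(D) = sqrt(-1194 + D) (w(D) = sqrt(D - 1194) = sqrt(-1194 + D))
(K(-707) - 2240642) + w(1151) = ((206 - 1*(-707)) - 2240642) + sqrt(-1194 + 1151) = ((206 + 707) - 2240642) + sqrt(-43) = (913 - 2240642) + I*sqrt(43) = -2239729 + I*sqrt(43)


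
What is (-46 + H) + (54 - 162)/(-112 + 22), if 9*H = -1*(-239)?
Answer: -821/45 ≈ -18.244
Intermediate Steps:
H = 239/9 (H = (-1*(-239))/9 = (⅑)*239 = 239/9 ≈ 26.556)
(-46 + H) + (54 - 162)/(-112 + 22) = (-46 + 239/9) + (54 - 162)/(-112 + 22) = -175/9 - 108/(-90) = -175/9 - 108*(-1/90) = -175/9 + 6/5 = -821/45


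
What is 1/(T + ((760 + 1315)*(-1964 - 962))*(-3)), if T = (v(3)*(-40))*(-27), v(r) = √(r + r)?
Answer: 121429/2211750259494 - 6*√6/1843125216245 ≈ 5.4894e-8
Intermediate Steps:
v(r) = √2*√r (v(r) = √(2*r) = √2*√r)
T = 1080*√6 (T = ((√2*√3)*(-40))*(-27) = (√6*(-40))*(-27) = -40*√6*(-27) = 1080*√6 ≈ 2645.4)
1/(T + ((760 + 1315)*(-1964 - 962))*(-3)) = 1/(1080*√6 + ((760 + 1315)*(-1964 - 962))*(-3)) = 1/(1080*√6 + (2075*(-2926))*(-3)) = 1/(1080*√6 - 6071450*(-3)) = 1/(1080*√6 + 18214350) = 1/(18214350 + 1080*√6)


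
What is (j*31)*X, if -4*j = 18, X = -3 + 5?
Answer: -279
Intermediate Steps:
X = 2
j = -9/2 (j = -1/4*18 = -9/2 ≈ -4.5000)
(j*31)*X = -9/2*31*2 = -279/2*2 = -279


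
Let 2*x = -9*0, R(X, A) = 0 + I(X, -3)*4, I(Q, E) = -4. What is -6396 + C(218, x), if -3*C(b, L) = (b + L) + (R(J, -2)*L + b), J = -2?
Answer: -19624/3 ≈ -6541.3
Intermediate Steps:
R(X, A) = -16 (R(X, A) = 0 - 4*4 = 0 - 16 = -16)
x = 0 (x = (-9*0)/2 = (1/2)*0 = 0)
C(b, L) = 5*L - 2*b/3 (C(b, L) = -((b + L) + (-16*L + b))/3 = -((L + b) + (b - 16*L))/3 = -(-15*L + 2*b)/3 = 5*L - 2*b/3)
-6396 + C(218, x) = -6396 + (5*0 - 2/3*218) = -6396 + (0 - 436/3) = -6396 - 436/3 = -19624/3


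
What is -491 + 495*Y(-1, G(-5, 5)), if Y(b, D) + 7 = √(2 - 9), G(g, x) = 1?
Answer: -3956 + 495*I*√7 ≈ -3956.0 + 1309.6*I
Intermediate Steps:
Y(b, D) = -7 + I*√7 (Y(b, D) = -7 + √(2 - 9) = -7 + √(-7) = -7 + I*√7)
-491 + 495*Y(-1, G(-5, 5)) = -491 + 495*(-7 + I*√7) = -491 + (-3465 + 495*I*√7) = -3956 + 495*I*√7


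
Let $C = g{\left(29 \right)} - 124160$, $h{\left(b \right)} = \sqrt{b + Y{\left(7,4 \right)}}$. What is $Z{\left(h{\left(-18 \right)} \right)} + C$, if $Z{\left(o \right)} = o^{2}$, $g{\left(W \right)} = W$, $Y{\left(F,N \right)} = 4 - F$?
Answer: $-124152$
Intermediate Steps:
$h{\left(b \right)} = \sqrt{-3 + b}$ ($h{\left(b \right)} = \sqrt{b + \left(4 - 7\right)} = \sqrt{b - 3} = \sqrt{-3 + b}$)
$C = -124131$ ($C = 29 - 124160 = -124131$)
$Z{\left(h{\left(-18 \right)} \right)} + C = \left(\sqrt{-3 - 18}\right)^{2} - 124131 = \left(\sqrt{-21}\right)^{2} - 124131 = \left(i \sqrt{21}\right)^{2} - 124131 = -21 - 124131 = -124152$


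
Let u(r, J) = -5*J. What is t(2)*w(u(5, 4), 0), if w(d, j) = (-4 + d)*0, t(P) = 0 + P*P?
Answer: 0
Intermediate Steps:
t(P) = P² (t(P) = 0 + P² = P²)
w(d, j) = 0
t(2)*w(u(5, 4), 0) = 2²*0 = 4*0 = 0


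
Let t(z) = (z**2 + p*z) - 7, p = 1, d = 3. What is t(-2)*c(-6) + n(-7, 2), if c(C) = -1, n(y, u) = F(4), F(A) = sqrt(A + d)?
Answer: 5 + sqrt(7) ≈ 7.6458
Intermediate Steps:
F(A) = sqrt(3 + A) (F(A) = sqrt(A + 3) = sqrt(3 + A))
n(y, u) = sqrt(7) (n(y, u) = sqrt(3 + 4) = sqrt(7))
t(z) = -7 + z + z**2 (t(z) = (z**2 + 1*z) - 7 = (z**2 + z) - 7 = (z + z**2) - 7 = -7 + z + z**2)
t(-2)*c(-6) + n(-7, 2) = (-7 - 2 + (-2)**2)*(-1) + sqrt(7) = (-7 - 2 + 4)*(-1) + sqrt(7) = -5*(-1) + sqrt(7) = 5 + sqrt(7)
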